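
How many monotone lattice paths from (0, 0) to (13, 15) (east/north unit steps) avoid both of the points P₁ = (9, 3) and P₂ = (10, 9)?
Number of paths = 29411368

Inclusion–exclusion. Total paths: C(28, 13) = 37442160. Through P₁: C(12, 9)·C(16, 4) = 400400. Through P₂: C(19, 10)·C(9, 3) = 7759752. Since P₁ is strictly southwest of P₂, a monotone path through both must visit P₁ then P₂; paths through both = C(12, 9)·C(7, 1)·C(9, 3) = 129360. Avoid both = 37442160 − 400400 − 7759752 + 129360 = 29411368.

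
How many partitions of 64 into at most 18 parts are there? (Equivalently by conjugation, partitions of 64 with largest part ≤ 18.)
p(64, parts ≤ 18) = 1224262

Use the recurrence p(n, m) = p(n, m−1) + p(n−m, m): either the largest part is < m (count p(n, m−1)) or the largest part is exactly m (remove one copy of m, count p(n−m, m)). With p(0, ·) = 1 this gives p(64, parts ≤ 18) = 1224262. (By conjugating Young diagrams, this also counts partitions of 64 into at most 18 parts.)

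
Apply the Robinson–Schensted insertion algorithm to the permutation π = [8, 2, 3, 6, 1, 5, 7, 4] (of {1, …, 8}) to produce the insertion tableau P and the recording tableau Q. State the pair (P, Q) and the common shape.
P = [1, 3, 4, 7] / [2, 5] / [6] / [8];  Q = [1, 3, 4, 7] / [2, 6] / [5] / [8];  common shape = (4, 2, 1, 1)

Row-insert the values π_1, π_2, … into P one at a time, bumping the leftmost entry strictly greater than the inserted value down to the next row. The recording tableau Q records, in position (i, j), the step at which that cell was added to P.
  Insert 8 (step 1): P = [8];  Q = [1]
  Insert 2 (step 2): P = [2] / [8];  Q = [1] / [2]
  Insert 3 (step 3): P = [2, 3] / [8];  Q = [1, 3] / [2]
  Insert 6 (step 4): P = [2, 3, 6] / [8];  Q = [1, 3, 4] / [2]
  Insert 1 (step 5): P = [1, 3, 6] / [2] / [8];  Q = [1, 3, 4] / [2] / [5]
  Insert 5 (step 6): P = [1, 3, 5] / [2, 6] / [8];  Q = [1, 3, 4] / [2, 6] / [5]
  Insert 7 (step 7): P = [1, 3, 5, 7] / [2, 6] / [8];  Q = [1, 3, 4, 7] / [2, 6] / [5]
  Insert 4 (step 8): P = [1, 3, 4, 7] / [2, 5] / [6] / [8];  Q = [1, 3, 4, 7] / [2, 6] / [5] / [8]
Final shape: (4, 2, 1, 1).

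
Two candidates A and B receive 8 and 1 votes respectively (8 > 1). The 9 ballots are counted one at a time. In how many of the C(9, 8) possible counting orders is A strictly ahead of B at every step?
Strict-lead orderings = 7

Total orderings of the 9 votes with 8 for A: C(9, 8) = 9. By the Bertrand ballot formula (Cycle Lemma / reflection principle), the number of orderings in which A is strictly ahead of B throughout is (p − q)/(p + q) · C(p + q, p) = (8 − 1)/(8 + 1) · 9 = 7.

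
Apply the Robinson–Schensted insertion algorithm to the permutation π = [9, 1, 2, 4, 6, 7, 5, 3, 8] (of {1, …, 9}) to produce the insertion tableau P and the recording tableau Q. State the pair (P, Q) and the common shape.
P = [1, 2, 3, 5, 7, 8] / [4] / [6] / [9];  Q = [1, 3, 4, 5, 6, 9] / [2] / [7] / [8];  common shape = (6, 1, 1, 1)

Row-insert the values π_1, π_2, … into P one at a time, bumping the leftmost entry strictly greater than the inserted value down to the next row. The recording tableau Q records, in position (i, j), the step at which that cell was added to P.
  Insert 9 (step 1): P = [9];  Q = [1]
  Insert 1 (step 2): P = [1] / [9];  Q = [1] / [2]
  Insert 2 (step 3): P = [1, 2] / [9];  Q = [1, 3] / [2]
  Insert 4 (step 4): P = [1, 2, 4] / [9];  Q = [1, 3, 4] / [2]
  Insert 6 (step 5): P = [1, 2, 4, 6] / [9];  Q = [1, 3, 4, 5] / [2]
  Insert 7 (step 6): P = [1, 2, 4, 6, 7] / [9];  Q = [1, 3, 4, 5, 6] / [2]
  Insert 5 (step 7): P = [1, 2, 4, 5, 7] / [6] / [9];  Q = [1, 3, 4, 5, 6] / [2] / [7]
  Insert 3 (step 8): P = [1, 2, 3, 5, 7] / [4] / [6] / [9];  Q = [1, 3, 4, 5, 6] / [2] / [7] / [8]
  Insert 8 (step 9): P = [1, 2, 3, 5, 7, 8] / [4] / [6] / [9];  Q = [1, 3, 4, 5, 6, 9] / [2] / [7] / [8]
Final shape: (6, 1, 1, 1).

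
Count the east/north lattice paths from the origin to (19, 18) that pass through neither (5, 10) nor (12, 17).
Number of paths = 16379645478

Inclusion–exclusion. Total paths: C(37, 19) = 17672631900. Through P₁: C(15, 5)·C(22, 14) = 960269310. Through P₂: C(29, 12)·C(8, 7) = 415167480. Since P₁ is strictly southwest of P₂, a monotone path through both must visit P₁ then P₂; paths through both = C(15, 5)·C(14, 7)·C(8, 7) = 82450368. Avoid both = 17672631900 − 960269310 − 415167480 + 82450368 = 16379645478.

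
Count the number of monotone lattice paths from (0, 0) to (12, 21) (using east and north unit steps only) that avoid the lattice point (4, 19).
Number of paths = 354418845

Total paths from (0, 0) to (12, 21): C(33, 12) = 354817320. Paths through (4, 19): (paths (0, 0) → (4, 19)) × (paths (4, 19) → (12, 21)) = C(23, 4) · C(10, 8) = 8855 · 45 = 398475. Avoidance count = 354817320 − 398475 = 354418845.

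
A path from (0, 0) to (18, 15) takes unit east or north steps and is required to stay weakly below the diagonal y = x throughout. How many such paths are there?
Number of paths = 218349120

By the reflection principle (André's argument), the number of monotone paths to (18, 15) with n ≤ m that never go above y = x is C(33, 18) − C(33, 19) = 1037158320 − 818809200 = 218349120.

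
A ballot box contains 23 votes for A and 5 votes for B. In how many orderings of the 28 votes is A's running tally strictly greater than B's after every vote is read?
Strict-lead orderings = 63180

Total orderings of the 28 votes with 23 for A: C(28, 23) = 98280. By the Bertrand ballot formula (Cycle Lemma / reflection principle), the number of orderings in which A is strictly ahead of B throughout is (p − q)/(p + q) · C(p + q, p) = (23 − 5)/(23 + 5) · 98280 = 63180.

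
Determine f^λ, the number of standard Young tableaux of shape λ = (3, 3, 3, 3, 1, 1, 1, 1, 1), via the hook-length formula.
# SYT of shape (3, 3, 3, 3, 1, 1, 1, 1, 1) = 129948

Hook-length formula: f^λ = n! / Π hook(c), product over all cells c of the Young diagram. For λ = (3, 3, 3, 3, 1, 1, 1, 1, 1), n = 17 boxes. Hook lengths by row (left-to-right, top-to-bottom): [11, 5, 4]; [10, 4, 3]; [9, 3, 2]; [8, 2, 1]; [5]; [4]; [3]; [2]; [1]. Product of hooks = 2737152000. So f^λ = 17! / 2737152000 = 355687428096000 / 2737152000 = 129948.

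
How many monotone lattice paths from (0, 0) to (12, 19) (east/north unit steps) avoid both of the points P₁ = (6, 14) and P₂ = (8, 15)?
Number of paths = 97031025

Inclusion–exclusion. Total paths: C(31, 12) = 141120525. Through P₁: C(20, 6)·C(11, 6) = 17907120. Through P₂: C(23, 8)·C(8, 4) = 34321980. Since P₁ is strictly southwest of P₂, a monotone path through both must visit P₁ then P₂; paths through both = C(20, 6)·C(3, 2)·C(8, 4) = 8139600. Avoid both = 141120525 − 17907120 − 34321980 + 8139600 = 97031025.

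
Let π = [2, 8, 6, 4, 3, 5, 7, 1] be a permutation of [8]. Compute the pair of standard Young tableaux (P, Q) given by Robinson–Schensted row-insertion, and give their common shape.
P = [1, 3, 5, 7] / [2] / [4] / [6] / [8];  Q = [1, 2, 6, 7] / [3] / [4] / [5] / [8];  common shape = (4, 1, 1, 1, 1)

Row-insert the values π_1, π_2, … into P one at a time, bumping the leftmost entry strictly greater than the inserted value down to the next row. The recording tableau Q records, in position (i, j), the step at which that cell was added to P.
  Insert 2 (step 1): P = [2];  Q = [1]
  Insert 8 (step 2): P = [2, 8];  Q = [1, 2]
  Insert 6 (step 3): P = [2, 6] / [8];  Q = [1, 2] / [3]
  Insert 4 (step 4): P = [2, 4] / [6] / [8];  Q = [1, 2] / [3] / [4]
  Insert 3 (step 5): P = [2, 3] / [4] / [6] / [8];  Q = [1, 2] / [3] / [4] / [5]
  Insert 5 (step 6): P = [2, 3, 5] / [4] / [6] / [8];  Q = [1, 2, 6] / [3] / [4] / [5]
  Insert 7 (step 7): P = [2, 3, 5, 7] / [4] / [6] / [8];  Q = [1, 2, 6, 7] / [3] / [4] / [5]
  Insert 1 (step 8): P = [1, 3, 5, 7] / [2] / [4] / [6] / [8];  Q = [1, 2, 6, 7] / [3] / [4] / [5] / [8]
Final shape: (4, 1, 1, 1, 1).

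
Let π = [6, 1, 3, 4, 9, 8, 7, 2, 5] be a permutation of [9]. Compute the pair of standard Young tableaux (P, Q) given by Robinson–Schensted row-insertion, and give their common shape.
P = [1, 2, 4, 5] / [3, 7] / [6, 8] / [9];  Q = [1, 3, 4, 5] / [2, 6] / [7, 9] / [8];  common shape = (4, 2, 2, 1)

Row-insert the values π_1, π_2, … into P one at a time, bumping the leftmost entry strictly greater than the inserted value down to the next row. The recording tableau Q records, in position (i, j), the step at which that cell was added to P.
  Insert 6 (step 1): P = [6];  Q = [1]
  Insert 1 (step 2): P = [1] / [6];  Q = [1] / [2]
  Insert 3 (step 3): P = [1, 3] / [6];  Q = [1, 3] / [2]
  Insert 4 (step 4): P = [1, 3, 4] / [6];  Q = [1, 3, 4] / [2]
  Insert 9 (step 5): P = [1, 3, 4, 9] / [6];  Q = [1, 3, 4, 5] / [2]
  Insert 8 (step 6): P = [1, 3, 4, 8] / [6, 9];  Q = [1, 3, 4, 5] / [2, 6]
  Insert 7 (step 7): P = [1, 3, 4, 7] / [6, 8] / [9];  Q = [1, 3, 4, 5] / [2, 6] / [7]
  Insert 2 (step 8): P = [1, 2, 4, 7] / [3, 8] / [6] / [9];  Q = [1, 3, 4, 5] / [2, 6] / [7] / [8]
  Insert 5 (step 9): P = [1, 2, 4, 5] / [3, 7] / [6, 8] / [9];  Q = [1, 3, 4, 5] / [2, 6] / [7, 9] / [8]
Final shape: (4, 2, 2, 1).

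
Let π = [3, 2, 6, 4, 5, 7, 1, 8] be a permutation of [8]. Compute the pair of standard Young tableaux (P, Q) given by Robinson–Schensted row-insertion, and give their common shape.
P = [1, 4, 5, 7, 8] / [2, 6] / [3];  Q = [1, 3, 5, 6, 8] / [2, 4] / [7];  common shape = (5, 2, 1)

Row-insert the values π_1, π_2, … into P one at a time, bumping the leftmost entry strictly greater than the inserted value down to the next row. The recording tableau Q records, in position (i, j), the step at which that cell was added to P.
  Insert 3 (step 1): P = [3];  Q = [1]
  Insert 2 (step 2): P = [2] / [3];  Q = [1] / [2]
  Insert 6 (step 3): P = [2, 6] / [3];  Q = [1, 3] / [2]
  Insert 4 (step 4): P = [2, 4] / [3, 6];  Q = [1, 3] / [2, 4]
  Insert 5 (step 5): P = [2, 4, 5] / [3, 6];  Q = [1, 3, 5] / [2, 4]
  Insert 7 (step 6): P = [2, 4, 5, 7] / [3, 6];  Q = [1, 3, 5, 6] / [2, 4]
  Insert 1 (step 7): P = [1, 4, 5, 7] / [2, 6] / [3];  Q = [1, 3, 5, 6] / [2, 4] / [7]
  Insert 8 (step 8): P = [1, 4, 5, 7, 8] / [2, 6] / [3];  Q = [1, 3, 5, 6, 8] / [2, 4] / [7]
Final shape: (5, 2, 1).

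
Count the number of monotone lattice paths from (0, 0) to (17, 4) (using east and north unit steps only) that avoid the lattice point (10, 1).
Number of paths = 4665

Total paths from (0, 0) to (17, 4): C(21, 17) = 5985. Paths through (10, 1): (paths (0, 0) → (10, 1)) × (paths (10, 1) → (17, 4)) = C(11, 10) · C(10, 7) = 11 · 120 = 1320. Avoidance count = 5985 − 1320 = 4665.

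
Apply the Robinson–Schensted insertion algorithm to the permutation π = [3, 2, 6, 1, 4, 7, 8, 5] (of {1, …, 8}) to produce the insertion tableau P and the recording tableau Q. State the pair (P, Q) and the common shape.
P = [1, 4, 5, 8] / [2, 6, 7] / [3];  Q = [1, 3, 6, 7] / [2, 5, 8] / [4];  common shape = (4, 3, 1)

Row-insert the values π_1, π_2, … into P one at a time, bumping the leftmost entry strictly greater than the inserted value down to the next row. The recording tableau Q records, in position (i, j), the step at which that cell was added to P.
  Insert 3 (step 1): P = [3];  Q = [1]
  Insert 2 (step 2): P = [2] / [3];  Q = [1] / [2]
  Insert 6 (step 3): P = [2, 6] / [3];  Q = [1, 3] / [2]
  Insert 1 (step 4): P = [1, 6] / [2] / [3];  Q = [1, 3] / [2] / [4]
  Insert 4 (step 5): P = [1, 4] / [2, 6] / [3];  Q = [1, 3] / [2, 5] / [4]
  Insert 7 (step 6): P = [1, 4, 7] / [2, 6] / [3];  Q = [1, 3, 6] / [2, 5] / [4]
  Insert 8 (step 7): P = [1, 4, 7, 8] / [2, 6] / [3];  Q = [1, 3, 6, 7] / [2, 5] / [4]
  Insert 5 (step 8): P = [1, 4, 5, 8] / [2, 6, 7] / [3];  Q = [1, 3, 6, 7] / [2, 5, 8] / [4]
Final shape: (4, 3, 1).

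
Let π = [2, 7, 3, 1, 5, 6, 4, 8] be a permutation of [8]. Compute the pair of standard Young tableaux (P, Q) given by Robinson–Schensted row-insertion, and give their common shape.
P = [1, 3, 4, 6, 8] / [2, 5] / [7];  Q = [1, 2, 5, 6, 8] / [3, 7] / [4];  common shape = (5, 2, 1)

Row-insert the values π_1, π_2, … into P one at a time, bumping the leftmost entry strictly greater than the inserted value down to the next row. The recording tableau Q records, in position (i, j), the step at which that cell was added to P.
  Insert 2 (step 1): P = [2];  Q = [1]
  Insert 7 (step 2): P = [2, 7];  Q = [1, 2]
  Insert 3 (step 3): P = [2, 3] / [7];  Q = [1, 2] / [3]
  Insert 1 (step 4): P = [1, 3] / [2] / [7];  Q = [1, 2] / [3] / [4]
  Insert 5 (step 5): P = [1, 3, 5] / [2] / [7];  Q = [1, 2, 5] / [3] / [4]
  Insert 6 (step 6): P = [1, 3, 5, 6] / [2] / [7];  Q = [1, 2, 5, 6] / [3] / [4]
  Insert 4 (step 7): P = [1, 3, 4, 6] / [2, 5] / [7];  Q = [1, 2, 5, 6] / [3, 7] / [4]
  Insert 8 (step 8): P = [1, 3, 4, 6, 8] / [2, 5] / [7];  Q = [1, 2, 5, 6, 8] / [3, 7] / [4]
Final shape: (5, 2, 1).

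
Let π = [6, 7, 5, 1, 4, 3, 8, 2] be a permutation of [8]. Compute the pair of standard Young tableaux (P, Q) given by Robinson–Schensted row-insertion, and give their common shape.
P = [1, 2, 8] / [3, 7] / [4] / [5] / [6];  Q = [1, 2, 7] / [3, 5] / [4] / [6] / [8];  common shape = (3, 2, 1, 1, 1)

Row-insert the values π_1, π_2, … into P one at a time, bumping the leftmost entry strictly greater than the inserted value down to the next row. The recording tableau Q records, in position (i, j), the step at which that cell was added to P.
  Insert 6 (step 1): P = [6];  Q = [1]
  Insert 7 (step 2): P = [6, 7];  Q = [1, 2]
  Insert 5 (step 3): P = [5, 7] / [6];  Q = [1, 2] / [3]
  Insert 1 (step 4): P = [1, 7] / [5] / [6];  Q = [1, 2] / [3] / [4]
  Insert 4 (step 5): P = [1, 4] / [5, 7] / [6];  Q = [1, 2] / [3, 5] / [4]
  Insert 3 (step 6): P = [1, 3] / [4, 7] / [5] / [6];  Q = [1, 2] / [3, 5] / [4] / [6]
  Insert 8 (step 7): P = [1, 3, 8] / [4, 7] / [5] / [6];  Q = [1, 2, 7] / [3, 5] / [4] / [6]
  Insert 2 (step 8): P = [1, 2, 8] / [3, 7] / [4] / [5] / [6];  Q = [1, 2, 7] / [3, 5] / [4] / [6] / [8]
Final shape: (3, 2, 1, 1, 1).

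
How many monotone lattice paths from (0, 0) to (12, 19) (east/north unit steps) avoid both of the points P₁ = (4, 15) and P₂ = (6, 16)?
Number of paths = 133911165

Inclusion–exclusion. Total paths: C(31, 12) = 141120525. Through P₁: C(19, 4)·C(12, 8) = 1918620. Through P₂: C(22, 6)·C(9, 6) = 6267492. Since P₁ is strictly southwest of P₂, a monotone path through both must visit P₁ then P₂; paths through both = C(19, 4)·C(3, 2)·C(9, 6) = 976752. Avoid both = 141120525 − 1918620 − 6267492 + 976752 = 133911165.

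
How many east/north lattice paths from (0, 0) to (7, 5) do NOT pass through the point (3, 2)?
Number of paths = 442

Total paths from (0, 0) to (7, 5): C(12, 7) = 792. Paths through (3, 2): (paths (0, 0) → (3, 2)) × (paths (3, 2) → (7, 5)) = C(5, 3) · C(7, 4) = 10 · 35 = 350. Avoidance count = 792 − 350 = 442.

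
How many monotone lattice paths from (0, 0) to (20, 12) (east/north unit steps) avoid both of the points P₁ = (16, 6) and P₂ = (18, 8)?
Number of paths = 193405155

Inclusion–exclusion. Total paths: C(32, 20) = 225792840. Through P₁: C(22, 16)·C(10, 4) = 15668730. Through P₂: C(26, 18)·C(6, 2) = 23434125. Since P₁ is strictly southwest of P₂, a monotone path through both must visit P₁ then P₂; paths through both = C(22, 16)·C(4, 2)·C(6, 2) = 6715170. Avoid both = 225792840 − 15668730 − 23434125 + 6715170 = 193405155.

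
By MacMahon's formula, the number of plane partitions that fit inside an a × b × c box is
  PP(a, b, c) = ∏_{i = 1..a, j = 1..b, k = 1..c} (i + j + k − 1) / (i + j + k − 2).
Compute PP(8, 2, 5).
PP(8, 2, 5) = 429429

Evaluate the triple product over i = 1..8, j = 1..2, k = 1..5. The factors are (2/1) · (3/2) · (4/3) · (5/4) · (6/5) · (3/2) · (4/3) · (5/4) · … (80 factors total). The numerators and denominators telescope so the product is an integer; carrying out the multiplication exactly gives PP(8, 2, 5) = 429429.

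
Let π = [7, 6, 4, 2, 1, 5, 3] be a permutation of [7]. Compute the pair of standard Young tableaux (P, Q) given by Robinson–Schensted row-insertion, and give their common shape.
P = [1, 3] / [2, 5] / [4] / [6] / [7];  Q = [1, 6] / [2, 7] / [3] / [4] / [5];  common shape = (2, 2, 1, 1, 1)

Row-insert the values π_1, π_2, … into P one at a time, bumping the leftmost entry strictly greater than the inserted value down to the next row. The recording tableau Q records, in position (i, j), the step at which that cell was added to P.
  Insert 7 (step 1): P = [7];  Q = [1]
  Insert 6 (step 2): P = [6] / [7];  Q = [1] / [2]
  Insert 4 (step 3): P = [4] / [6] / [7];  Q = [1] / [2] / [3]
  Insert 2 (step 4): P = [2] / [4] / [6] / [7];  Q = [1] / [2] / [3] / [4]
  Insert 1 (step 5): P = [1] / [2] / [4] / [6] / [7];  Q = [1] / [2] / [3] / [4] / [5]
  Insert 5 (step 6): P = [1, 5] / [2] / [4] / [6] / [7];  Q = [1, 6] / [2] / [3] / [4] / [5]
  Insert 3 (step 7): P = [1, 3] / [2, 5] / [4] / [6] / [7];  Q = [1, 6] / [2, 7] / [3] / [4] / [5]
Final shape: (2, 2, 1, 1, 1).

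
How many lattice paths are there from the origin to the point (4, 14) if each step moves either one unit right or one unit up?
Number of paths = 3060

A monotone lattice path from (0, 0) to (4, 14) consists of 4 east steps and 14 north steps in some order, so it is determined by which 4 of the 18 steps are east. The count is C(18, 4) = 3060.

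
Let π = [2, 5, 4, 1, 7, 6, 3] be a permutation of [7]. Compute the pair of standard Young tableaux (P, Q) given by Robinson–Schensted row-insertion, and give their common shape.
P = [1, 3, 6] / [2, 4] / [5, 7];  Q = [1, 2, 5] / [3, 6] / [4, 7];  common shape = (3, 2, 2)

Row-insert the values π_1, π_2, … into P one at a time, bumping the leftmost entry strictly greater than the inserted value down to the next row. The recording tableau Q records, in position (i, j), the step at which that cell was added to P.
  Insert 2 (step 1): P = [2];  Q = [1]
  Insert 5 (step 2): P = [2, 5];  Q = [1, 2]
  Insert 4 (step 3): P = [2, 4] / [5];  Q = [1, 2] / [3]
  Insert 1 (step 4): P = [1, 4] / [2] / [5];  Q = [1, 2] / [3] / [4]
  Insert 7 (step 5): P = [1, 4, 7] / [2] / [5];  Q = [1, 2, 5] / [3] / [4]
  Insert 6 (step 6): P = [1, 4, 6] / [2, 7] / [5];  Q = [1, 2, 5] / [3, 6] / [4]
  Insert 3 (step 7): P = [1, 3, 6] / [2, 4] / [5, 7];  Q = [1, 2, 5] / [3, 6] / [4, 7]
Final shape: (3, 2, 2).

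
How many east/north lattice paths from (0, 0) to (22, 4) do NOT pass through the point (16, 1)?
Number of paths = 13522

Total paths from (0, 0) to (22, 4): C(26, 22) = 14950. Paths through (16, 1): (paths (0, 0) → (16, 1)) × (paths (16, 1) → (22, 4)) = C(17, 16) · C(9, 6) = 17 · 84 = 1428. Avoidance count = 14950 − 1428 = 13522.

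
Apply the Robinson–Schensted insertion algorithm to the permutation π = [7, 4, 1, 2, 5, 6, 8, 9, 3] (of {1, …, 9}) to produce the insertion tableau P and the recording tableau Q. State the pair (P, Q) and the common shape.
P = [1, 2, 3, 6, 8, 9] / [4, 5] / [7];  Q = [1, 4, 5, 6, 7, 8] / [2, 9] / [3];  common shape = (6, 2, 1)

Row-insert the values π_1, π_2, … into P one at a time, bumping the leftmost entry strictly greater than the inserted value down to the next row. The recording tableau Q records, in position (i, j), the step at which that cell was added to P.
  Insert 7 (step 1): P = [7];  Q = [1]
  Insert 4 (step 2): P = [4] / [7];  Q = [1] / [2]
  Insert 1 (step 3): P = [1] / [4] / [7];  Q = [1] / [2] / [3]
  Insert 2 (step 4): P = [1, 2] / [4] / [7];  Q = [1, 4] / [2] / [3]
  Insert 5 (step 5): P = [1, 2, 5] / [4] / [7];  Q = [1, 4, 5] / [2] / [3]
  Insert 6 (step 6): P = [1, 2, 5, 6] / [4] / [7];  Q = [1, 4, 5, 6] / [2] / [3]
  Insert 8 (step 7): P = [1, 2, 5, 6, 8] / [4] / [7];  Q = [1, 4, 5, 6, 7] / [2] / [3]
  Insert 9 (step 8): P = [1, 2, 5, 6, 8, 9] / [4] / [7];  Q = [1, 4, 5, 6, 7, 8] / [2] / [3]
  Insert 3 (step 9): P = [1, 2, 3, 6, 8, 9] / [4, 5] / [7];  Q = [1, 4, 5, 6, 7, 8] / [2, 9] / [3]
Final shape: (6, 2, 1).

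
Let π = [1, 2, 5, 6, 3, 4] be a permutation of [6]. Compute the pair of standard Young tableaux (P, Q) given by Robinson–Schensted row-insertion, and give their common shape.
P = [1, 2, 3, 4] / [5, 6];  Q = [1, 2, 3, 4] / [5, 6];  common shape = (4, 2)

Row-insert the values π_1, π_2, … into P one at a time, bumping the leftmost entry strictly greater than the inserted value down to the next row. The recording tableau Q records, in position (i, j), the step at which that cell was added to P.
  Insert 1 (step 1): P = [1];  Q = [1]
  Insert 2 (step 2): P = [1, 2];  Q = [1, 2]
  Insert 5 (step 3): P = [1, 2, 5];  Q = [1, 2, 3]
  Insert 6 (step 4): P = [1, 2, 5, 6];  Q = [1, 2, 3, 4]
  Insert 3 (step 5): P = [1, 2, 3, 6] / [5];  Q = [1, 2, 3, 4] / [5]
  Insert 4 (step 6): P = [1, 2, 3, 4] / [5, 6];  Q = [1, 2, 3, 4] / [5, 6]
Final shape: (4, 2).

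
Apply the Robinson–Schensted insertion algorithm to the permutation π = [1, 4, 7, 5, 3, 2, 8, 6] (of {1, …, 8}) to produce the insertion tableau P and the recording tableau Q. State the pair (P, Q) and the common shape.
P = [1, 2, 5, 6] / [3, 8] / [4] / [7];  Q = [1, 2, 3, 7] / [4, 8] / [5] / [6];  common shape = (4, 2, 1, 1)

Row-insert the values π_1, π_2, … into P one at a time, bumping the leftmost entry strictly greater than the inserted value down to the next row. The recording tableau Q records, in position (i, j), the step at which that cell was added to P.
  Insert 1 (step 1): P = [1];  Q = [1]
  Insert 4 (step 2): P = [1, 4];  Q = [1, 2]
  Insert 7 (step 3): P = [1, 4, 7];  Q = [1, 2, 3]
  Insert 5 (step 4): P = [1, 4, 5] / [7];  Q = [1, 2, 3] / [4]
  Insert 3 (step 5): P = [1, 3, 5] / [4] / [7];  Q = [1, 2, 3] / [4] / [5]
  Insert 2 (step 6): P = [1, 2, 5] / [3] / [4] / [7];  Q = [1, 2, 3] / [4] / [5] / [6]
  Insert 8 (step 7): P = [1, 2, 5, 8] / [3] / [4] / [7];  Q = [1, 2, 3, 7] / [4] / [5] / [6]
  Insert 6 (step 8): P = [1, 2, 5, 6] / [3, 8] / [4] / [7];  Q = [1, 2, 3, 7] / [4, 8] / [5] / [6]
Final shape: (4, 2, 1, 1).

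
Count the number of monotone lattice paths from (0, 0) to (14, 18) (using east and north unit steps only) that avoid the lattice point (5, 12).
Number of paths = 440464660

Total paths from (0, 0) to (14, 18): C(32, 14) = 471435600. Paths through (5, 12): (paths (0, 0) → (5, 12)) × (paths (5, 12) → (14, 18)) = C(17, 5) · C(15, 9) = 6188 · 5005 = 30970940. Avoidance count = 471435600 − 30970940 = 440464660.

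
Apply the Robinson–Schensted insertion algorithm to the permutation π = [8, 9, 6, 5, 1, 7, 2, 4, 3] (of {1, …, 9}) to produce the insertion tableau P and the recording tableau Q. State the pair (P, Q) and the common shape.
P = [1, 2, 3] / [4, 7] / [5, 9] / [6] / [8];  Q = [1, 2, 8] / [3, 6] / [4, 7] / [5] / [9];  common shape = (3, 2, 2, 1, 1)

Row-insert the values π_1, π_2, … into P one at a time, bumping the leftmost entry strictly greater than the inserted value down to the next row. The recording tableau Q records, in position (i, j), the step at which that cell was added to P.
  Insert 8 (step 1): P = [8];  Q = [1]
  Insert 9 (step 2): P = [8, 9];  Q = [1, 2]
  Insert 6 (step 3): P = [6, 9] / [8];  Q = [1, 2] / [3]
  Insert 5 (step 4): P = [5, 9] / [6] / [8];  Q = [1, 2] / [3] / [4]
  Insert 1 (step 5): P = [1, 9] / [5] / [6] / [8];  Q = [1, 2] / [3] / [4] / [5]
  Insert 7 (step 6): P = [1, 7] / [5, 9] / [6] / [8];  Q = [1, 2] / [3, 6] / [4] / [5]
  Insert 2 (step 7): P = [1, 2] / [5, 7] / [6, 9] / [8];  Q = [1, 2] / [3, 6] / [4, 7] / [5]
  Insert 4 (step 8): P = [1, 2, 4] / [5, 7] / [6, 9] / [8];  Q = [1, 2, 8] / [3, 6] / [4, 7] / [5]
  Insert 3 (step 9): P = [1, 2, 3] / [4, 7] / [5, 9] / [6] / [8];  Q = [1, 2, 8] / [3, 6] / [4, 7] / [5] / [9]
Final shape: (3, 2, 2, 1, 1).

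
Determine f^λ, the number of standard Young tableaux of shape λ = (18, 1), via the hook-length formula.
# SYT of shape (18, 1) = 18

Hook-length formula: f^λ = n! / Π hook(c), product over all cells c of the Young diagram. For λ = (18, 1), n = 19 boxes. Hook lengths by row (left-to-right, top-to-bottom): [19, 17, 16, 15, 14, 13, 12, 11, 10, 9, 8, 7, 6, 5, 4, 3, 2, 1]; [1]. Product of hooks = 6758061133824000. So f^λ = 19! / 6758061133824000 = 121645100408832000 / 6758061133824000 = 18.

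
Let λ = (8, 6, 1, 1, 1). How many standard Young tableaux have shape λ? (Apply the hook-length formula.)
# SYT of shape (8, 6, 1, 1, 1) = 340340

Hook-length formula: f^λ = n! / Π hook(c), product over all cells c of the Young diagram. For λ = (8, 6, 1, 1, 1), n = 17 boxes. Hook lengths by row (left-to-right, top-to-bottom): [12, 8, 7, 6, 5, 4, 2, 1]; [9, 5, 4, 3, 2, 1]; [3]; [2]; [1]. Product of hooks = 1045094400. So f^λ = 17! / 1045094400 = 355687428096000 / 1045094400 = 340340.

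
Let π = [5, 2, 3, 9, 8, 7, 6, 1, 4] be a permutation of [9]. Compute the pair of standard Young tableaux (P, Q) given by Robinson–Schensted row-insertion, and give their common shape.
P = [1, 3, 4] / [2, 6] / [5, 7] / [8] / [9];  Q = [1, 3, 4] / [2, 5] / [6, 9] / [7] / [8];  common shape = (3, 2, 2, 1, 1)

Row-insert the values π_1, π_2, … into P one at a time, bumping the leftmost entry strictly greater than the inserted value down to the next row. The recording tableau Q records, in position (i, j), the step at which that cell was added to P.
  Insert 5 (step 1): P = [5];  Q = [1]
  Insert 2 (step 2): P = [2] / [5];  Q = [1] / [2]
  Insert 3 (step 3): P = [2, 3] / [5];  Q = [1, 3] / [2]
  Insert 9 (step 4): P = [2, 3, 9] / [5];  Q = [1, 3, 4] / [2]
  Insert 8 (step 5): P = [2, 3, 8] / [5, 9];  Q = [1, 3, 4] / [2, 5]
  Insert 7 (step 6): P = [2, 3, 7] / [5, 8] / [9];  Q = [1, 3, 4] / [2, 5] / [6]
  Insert 6 (step 7): P = [2, 3, 6] / [5, 7] / [8] / [9];  Q = [1, 3, 4] / [2, 5] / [6] / [7]
  Insert 1 (step 8): P = [1, 3, 6] / [2, 7] / [5] / [8] / [9];  Q = [1, 3, 4] / [2, 5] / [6] / [7] / [8]
  Insert 4 (step 9): P = [1, 3, 4] / [2, 6] / [5, 7] / [8] / [9];  Q = [1, 3, 4] / [2, 5] / [6, 9] / [7] / [8]
Final shape: (3, 2, 2, 1, 1).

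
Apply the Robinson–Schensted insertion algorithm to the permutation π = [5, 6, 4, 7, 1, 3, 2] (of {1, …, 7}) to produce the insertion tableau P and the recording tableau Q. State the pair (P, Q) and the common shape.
P = [1, 2, 7] / [3, 6] / [4] / [5];  Q = [1, 2, 4] / [3, 6] / [5] / [7];  common shape = (3, 2, 1, 1)

Row-insert the values π_1, π_2, … into P one at a time, bumping the leftmost entry strictly greater than the inserted value down to the next row. The recording tableau Q records, in position (i, j), the step at which that cell was added to P.
  Insert 5 (step 1): P = [5];  Q = [1]
  Insert 6 (step 2): P = [5, 6];  Q = [1, 2]
  Insert 4 (step 3): P = [4, 6] / [5];  Q = [1, 2] / [3]
  Insert 7 (step 4): P = [4, 6, 7] / [5];  Q = [1, 2, 4] / [3]
  Insert 1 (step 5): P = [1, 6, 7] / [4] / [5];  Q = [1, 2, 4] / [3] / [5]
  Insert 3 (step 6): P = [1, 3, 7] / [4, 6] / [5];  Q = [1, 2, 4] / [3, 6] / [5]
  Insert 2 (step 7): P = [1, 2, 7] / [3, 6] / [4] / [5];  Q = [1, 2, 4] / [3, 6] / [5] / [7]
Final shape: (3, 2, 1, 1).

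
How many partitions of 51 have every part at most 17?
p(51, parts ≤ 17) = 187013

Use the recurrence p(n, m) = p(n, m−1) + p(n−m, m): either the largest part is < m (count p(n, m−1)) or the largest part is exactly m (remove one copy of m, count p(n−m, m)). With p(0, ·) = 1 this gives p(51, parts ≤ 17) = 187013. (By conjugating Young diagrams, this also counts partitions of 51 into at most 17 parts.)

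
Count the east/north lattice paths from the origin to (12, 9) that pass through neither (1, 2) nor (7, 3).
Number of paths = 152720

Inclusion–exclusion. Total paths: C(21, 12) = 293930. Through P₁: C(3, 1)·C(18, 11) = 95472. Through P₂: C(10, 7)·C(11, 5) = 55440. Since P₁ is strictly southwest of P₂, a monotone path through both must visit P₁ then P₂; paths through both = C(3, 1)·C(7, 6)·C(11, 5) = 9702. Avoid both = 293930 − 95472 − 55440 + 9702 = 152720.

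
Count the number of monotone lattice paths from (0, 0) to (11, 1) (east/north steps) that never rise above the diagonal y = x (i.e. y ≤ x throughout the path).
Number of paths = 11

By the reflection principle (André's argument), the number of monotone paths to (11, 1) with n ≤ m that never go above y = x is C(12, 11) − C(12, 12) = 12 − 1 = 11.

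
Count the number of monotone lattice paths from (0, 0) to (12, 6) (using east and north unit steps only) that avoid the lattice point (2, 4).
Number of paths = 17574

Total paths from (0, 0) to (12, 6): C(18, 12) = 18564. Paths through (2, 4): (paths (0, 0) → (2, 4)) × (paths (2, 4) → (12, 6)) = C(6, 2) · C(12, 10) = 15 · 66 = 990. Avoidance count = 18564 − 990 = 17574.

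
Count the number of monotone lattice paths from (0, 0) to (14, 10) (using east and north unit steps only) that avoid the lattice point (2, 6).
Number of paths = 1910296

Total paths from (0, 0) to (14, 10): C(24, 14) = 1961256. Paths through (2, 6): (paths (0, 0) → (2, 6)) × (paths (2, 6) → (14, 10)) = C(8, 2) · C(16, 12) = 28 · 1820 = 50960. Avoidance count = 1961256 − 50960 = 1910296.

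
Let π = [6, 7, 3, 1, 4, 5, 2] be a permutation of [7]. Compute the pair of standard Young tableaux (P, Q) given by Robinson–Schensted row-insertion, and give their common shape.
P = [1, 2, 5] / [3, 4] / [6, 7];  Q = [1, 2, 6] / [3, 5] / [4, 7];  common shape = (3, 2, 2)

Row-insert the values π_1, π_2, … into P one at a time, bumping the leftmost entry strictly greater than the inserted value down to the next row. The recording tableau Q records, in position (i, j), the step at which that cell was added to P.
  Insert 6 (step 1): P = [6];  Q = [1]
  Insert 7 (step 2): P = [6, 7];  Q = [1, 2]
  Insert 3 (step 3): P = [3, 7] / [6];  Q = [1, 2] / [3]
  Insert 1 (step 4): P = [1, 7] / [3] / [6];  Q = [1, 2] / [3] / [4]
  Insert 4 (step 5): P = [1, 4] / [3, 7] / [6];  Q = [1, 2] / [3, 5] / [4]
  Insert 5 (step 6): P = [1, 4, 5] / [3, 7] / [6];  Q = [1, 2, 6] / [3, 5] / [4]
  Insert 2 (step 7): P = [1, 2, 5] / [3, 4] / [6, 7];  Q = [1, 2, 6] / [3, 5] / [4, 7]
Final shape: (3, 2, 2).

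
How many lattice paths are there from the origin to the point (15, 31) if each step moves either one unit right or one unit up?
Number of paths = 511738760544

A monotone lattice path from (0, 0) to (15, 31) consists of 15 east steps and 31 north steps in some order, so it is determined by which 15 of the 46 steps are east. The count is C(46, 15) = 511738760544.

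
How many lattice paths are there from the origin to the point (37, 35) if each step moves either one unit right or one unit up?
Number of paths = 430552741890976325712

A monotone lattice path from (0, 0) to (37, 35) consists of 37 east steps and 35 north steps in some order, so it is determined by which 37 of the 72 steps are east. The count is C(72, 37) = 430552741890976325712.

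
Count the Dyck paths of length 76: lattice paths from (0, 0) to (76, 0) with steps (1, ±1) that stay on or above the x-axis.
C_38 = 176733862787006701400

These Dyck paths are counted by the Catalan number C_n = (1/(n + 1)) · C(2n, n). For n = 38: C_38 = (1/39) · C(76, 38) = 6892620648693261354600/39 = 176733862787006701400.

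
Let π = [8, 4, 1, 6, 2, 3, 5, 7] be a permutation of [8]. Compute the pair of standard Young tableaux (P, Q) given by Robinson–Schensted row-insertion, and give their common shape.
P = [1, 2, 3, 5, 7] / [4, 6] / [8];  Q = [1, 4, 6, 7, 8] / [2, 5] / [3];  common shape = (5, 2, 1)

Row-insert the values π_1, π_2, … into P one at a time, bumping the leftmost entry strictly greater than the inserted value down to the next row. The recording tableau Q records, in position (i, j), the step at which that cell was added to P.
  Insert 8 (step 1): P = [8];  Q = [1]
  Insert 4 (step 2): P = [4] / [8];  Q = [1] / [2]
  Insert 1 (step 3): P = [1] / [4] / [8];  Q = [1] / [2] / [3]
  Insert 6 (step 4): P = [1, 6] / [4] / [8];  Q = [1, 4] / [2] / [3]
  Insert 2 (step 5): P = [1, 2] / [4, 6] / [8];  Q = [1, 4] / [2, 5] / [3]
  Insert 3 (step 6): P = [1, 2, 3] / [4, 6] / [8];  Q = [1, 4, 6] / [2, 5] / [3]
  Insert 5 (step 7): P = [1, 2, 3, 5] / [4, 6] / [8];  Q = [1, 4, 6, 7] / [2, 5] / [3]
  Insert 7 (step 8): P = [1, 2, 3, 5, 7] / [4, 6] / [8];  Q = [1, 4, 6, 7, 8] / [2, 5] / [3]
Final shape: (5, 2, 1).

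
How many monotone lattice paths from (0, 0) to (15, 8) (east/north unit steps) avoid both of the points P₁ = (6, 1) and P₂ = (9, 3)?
Number of paths = 340934

Inclusion–exclusion. Total paths: C(23, 15) = 490314. Through P₁: C(7, 6)·C(16, 9) = 80080. Through P₂: C(12, 9)·C(11, 6) = 101640. Since P₁ is strictly southwest of P₂, a monotone path through both must visit P₁ then P₂; paths through both = C(7, 6)·C(5, 3)·C(11, 6) = 32340. Avoid both = 490314 − 80080 − 101640 + 32340 = 340934.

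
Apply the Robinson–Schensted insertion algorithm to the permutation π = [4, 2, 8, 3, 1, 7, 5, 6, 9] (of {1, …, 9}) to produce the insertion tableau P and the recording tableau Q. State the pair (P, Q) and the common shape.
P = [1, 3, 5, 6, 9] / [2, 7] / [4, 8];  Q = [1, 3, 6, 8, 9] / [2, 4] / [5, 7];  common shape = (5, 2, 2)

Row-insert the values π_1, π_2, … into P one at a time, bumping the leftmost entry strictly greater than the inserted value down to the next row. The recording tableau Q records, in position (i, j), the step at which that cell was added to P.
  Insert 4 (step 1): P = [4];  Q = [1]
  Insert 2 (step 2): P = [2] / [4];  Q = [1] / [2]
  Insert 8 (step 3): P = [2, 8] / [4];  Q = [1, 3] / [2]
  Insert 3 (step 4): P = [2, 3] / [4, 8];  Q = [1, 3] / [2, 4]
  Insert 1 (step 5): P = [1, 3] / [2, 8] / [4];  Q = [1, 3] / [2, 4] / [5]
  Insert 7 (step 6): P = [1, 3, 7] / [2, 8] / [4];  Q = [1, 3, 6] / [2, 4] / [5]
  Insert 5 (step 7): P = [1, 3, 5] / [2, 7] / [4, 8];  Q = [1, 3, 6] / [2, 4] / [5, 7]
  Insert 6 (step 8): P = [1, 3, 5, 6] / [2, 7] / [4, 8];  Q = [1, 3, 6, 8] / [2, 4] / [5, 7]
  Insert 9 (step 9): P = [1, 3, 5, 6, 9] / [2, 7] / [4, 8];  Q = [1, 3, 6, 8, 9] / [2, 4] / [5, 7]
Final shape: (5, 2, 2).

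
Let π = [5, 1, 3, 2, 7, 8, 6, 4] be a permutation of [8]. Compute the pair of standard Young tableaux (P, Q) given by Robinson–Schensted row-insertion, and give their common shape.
P = [1, 2, 4, 8] / [3, 6] / [5, 7];  Q = [1, 3, 5, 6] / [2, 7] / [4, 8];  common shape = (4, 2, 2)

Row-insert the values π_1, π_2, … into P one at a time, bumping the leftmost entry strictly greater than the inserted value down to the next row. The recording tableau Q records, in position (i, j), the step at which that cell was added to P.
  Insert 5 (step 1): P = [5];  Q = [1]
  Insert 1 (step 2): P = [1] / [5];  Q = [1] / [2]
  Insert 3 (step 3): P = [1, 3] / [5];  Q = [1, 3] / [2]
  Insert 2 (step 4): P = [1, 2] / [3] / [5];  Q = [1, 3] / [2] / [4]
  Insert 7 (step 5): P = [1, 2, 7] / [3] / [5];  Q = [1, 3, 5] / [2] / [4]
  Insert 8 (step 6): P = [1, 2, 7, 8] / [3] / [5];  Q = [1, 3, 5, 6] / [2] / [4]
  Insert 6 (step 7): P = [1, 2, 6, 8] / [3, 7] / [5];  Q = [1, 3, 5, 6] / [2, 7] / [4]
  Insert 4 (step 8): P = [1, 2, 4, 8] / [3, 6] / [5, 7];  Q = [1, 3, 5, 6] / [2, 7] / [4, 8]
Final shape: (4, 2, 2).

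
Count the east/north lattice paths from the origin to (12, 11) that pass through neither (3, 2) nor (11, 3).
Number of paths = 863412

Inclusion–exclusion. Total paths: C(23, 12) = 1352078. Through P₁: C(5, 3)·C(18, 9) = 486200. Through P₂: C(14, 11)·C(9, 1) = 3276. Since P₁ is strictly southwest of P₂, a monotone path through both must visit P₁ then P₂; paths through both = C(5, 3)·C(9, 8)·C(9, 1) = 810. Avoid both = 1352078 − 486200 − 3276 + 810 = 863412.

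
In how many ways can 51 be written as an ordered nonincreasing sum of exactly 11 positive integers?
p(51, 11 parts) = 20298

Partitions of n into exactly k parts are in bijection with partitions of n − k into at most k parts (subtract 1 from each part). So p(51, exactly 11) = p(40, parts ≤ 11). Computing via the recurrence p(m, j) = p(m, j−1) + p(m−j, j) gives 20298.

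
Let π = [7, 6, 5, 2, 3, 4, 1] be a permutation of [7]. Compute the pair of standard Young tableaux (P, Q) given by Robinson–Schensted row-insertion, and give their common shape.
P = [1, 3, 4] / [2] / [5] / [6] / [7];  Q = [1, 5, 6] / [2] / [3] / [4] / [7];  common shape = (3, 1, 1, 1, 1)

Row-insert the values π_1, π_2, … into P one at a time, bumping the leftmost entry strictly greater than the inserted value down to the next row. The recording tableau Q records, in position (i, j), the step at which that cell was added to P.
  Insert 7 (step 1): P = [7];  Q = [1]
  Insert 6 (step 2): P = [6] / [7];  Q = [1] / [2]
  Insert 5 (step 3): P = [5] / [6] / [7];  Q = [1] / [2] / [3]
  Insert 2 (step 4): P = [2] / [5] / [6] / [7];  Q = [1] / [2] / [3] / [4]
  Insert 3 (step 5): P = [2, 3] / [5] / [6] / [7];  Q = [1, 5] / [2] / [3] / [4]
  Insert 4 (step 6): P = [2, 3, 4] / [5] / [6] / [7];  Q = [1, 5, 6] / [2] / [3] / [4]
  Insert 1 (step 7): P = [1, 3, 4] / [2] / [5] / [6] / [7];  Q = [1, 5, 6] / [2] / [3] / [4] / [7]
Final shape: (3, 1, 1, 1, 1).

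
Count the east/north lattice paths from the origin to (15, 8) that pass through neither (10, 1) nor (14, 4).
Number of paths = 468227

Inclusion–exclusion. Total paths: C(23, 15) = 490314. Through P₁: C(11, 10)·C(12, 5) = 8712. Through P₂: C(18, 14)·C(5, 1) = 15300. Since P₁ is strictly southwest of P₂, a monotone path through both must visit P₁ then P₂; paths through both = C(11, 10)·C(7, 4)·C(5, 1) = 1925. Avoid both = 490314 − 8712 − 15300 + 1925 = 468227.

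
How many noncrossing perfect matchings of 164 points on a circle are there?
C_82 = 17526585015616776834735140517915655636396234280

These noncrossing handshakes are counted by the Catalan number C_n = (1/(n + 1)) · C(2n, n). For n = 82: C_82 = (1/83) · C(164, 82) = 1454706556296192477283016662986999417820887445240/83 = 17526585015616776834735140517915655636396234280.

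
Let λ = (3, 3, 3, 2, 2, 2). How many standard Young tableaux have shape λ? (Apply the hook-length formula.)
# SYT of shape (3, 3, 3, 2, 2, 2) = 21450

Hook-length formula: f^λ = n! / Π hook(c), product over all cells c of the Young diagram. For λ = (3, 3, 3, 2, 2, 2), n = 15 boxes. Hook lengths by row (left-to-right, top-to-bottom): [8, 7, 3]; [7, 6, 2]; [6, 5, 1]; [4, 3]; [3, 2]; [2, 1]. Product of hooks = 60963840. So f^λ = 15! / 60963840 = 1307674368000 / 60963840 = 21450.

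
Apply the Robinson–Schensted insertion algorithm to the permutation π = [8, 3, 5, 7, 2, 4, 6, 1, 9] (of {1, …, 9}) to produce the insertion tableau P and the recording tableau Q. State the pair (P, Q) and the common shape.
P = [1, 4, 6, 9] / [2, 5, 7] / [3] / [8];  Q = [1, 3, 4, 9] / [2, 6, 7] / [5] / [8];  common shape = (4, 3, 1, 1)

Row-insert the values π_1, π_2, … into P one at a time, bumping the leftmost entry strictly greater than the inserted value down to the next row. The recording tableau Q records, in position (i, j), the step at which that cell was added to P.
  Insert 8 (step 1): P = [8];  Q = [1]
  Insert 3 (step 2): P = [3] / [8];  Q = [1] / [2]
  Insert 5 (step 3): P = [3, 5] / [8];  Q = [1, 3] / [2]
  Insert 7 (step 4): P = [3, 5, 7] / [8];  Q = [1, 3, 4] / [2]
  Insert 2 (step 5): P = [2, 5, 7] / [3] / [8];  Q = [1, 3, 4] / [2] / [5]
  Insert 4 (step 6): P = [2, 4, 7] / [3, 5] / [8];  Q = [1, 3, 4] / [2, 6] / [5]
  Insert 6 (step 7): P = [2, 4, 6] / [3, 5, 7] / [8];  Q = [1, 3, 4] / [2, 6, 7] / [5]
  Insert 1 (step 8): P = [1, 4, 6] / [2, 5, 7] / [3] / [8];  Q = [1, 3, 4] / [2, 6, 7] / [5] / [8]
  Insert 9 (step 9): P = [1, 4, 6, 9] / [2, 5, 7] / [3] / [8];  Q = [1, 3, 4, 9] / [2, 6, 7] / [5] / [8]
Final shape: (4, 3, 1, 1).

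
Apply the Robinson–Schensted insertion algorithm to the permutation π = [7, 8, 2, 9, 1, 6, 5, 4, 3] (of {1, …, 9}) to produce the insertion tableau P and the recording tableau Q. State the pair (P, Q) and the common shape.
P = [1, 3, 9] / [2, 4] / [5, 8] / [6] / [7];  Q = [1, 2, 4] / [3, 6] / [5, 7] / [8] / [9];  common shape = (3, 2, 2, 1, 1)

Row-insert the values π_1, π_2, … into P one at a time, bumping the leftmost entry strictly greater than the inserted value down to the next row. The recording tableau Q records, in position (i, j), the step at which that cell was added to P.
  Insert 7 (step 1): P = [7];  Q = [1]
  Insert 8 (step 2): P = [7, 8];  Q = [1, 2]
  Insert 2 (step 3): P = [2, 8] / [7];  Q = [1, 2] / [3]
  Insert 9 (step 4): P = [2, 8, 9] / [7];  Q = [1, 2, 4] / [3]
  Insert 1 (step 5): P = [1, 8, 9] / [2] / [7];  Q = [1, 2, 4] / [3] / [5]
  Insert 6 (step 6): P = [1, 6, 9] / [2, 8] / [7];  Q = [1, 2, 4] / [3, 6] / [5]
  Insert 5 (step 7): P = [1, 5, 9] / [2, 6] / [7, 8];  Q = [1, 2, 4] / [3, 6] / [5, 7]
  Insert 4 (step 8): P = [1, 4, 9] / [2, 5] / [6, 8] / [7];  Q = [1, 2, 4] / [3, 6] / [5, 7] / [8]
  Insert 3 (step 9): P = [1, 3, 9] / [2, 4] / [5, 8] / [6] / [7];  Q = [1, 2, 4] / [3, 6] / [5, 7] / [8] / [9]
Final shape: (3, 2, 2, 1, 1).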